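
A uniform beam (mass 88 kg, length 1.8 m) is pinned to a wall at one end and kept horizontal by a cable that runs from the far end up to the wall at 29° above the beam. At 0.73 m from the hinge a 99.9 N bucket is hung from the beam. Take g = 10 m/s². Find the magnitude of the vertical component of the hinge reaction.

Take torques about the hinge: T sin 29° · 1.8 = 88×10×0.9 + 99.9×0.73 = 864.93 N·m.
So T = 864.93 / (0.4848 × 1.8) = 991.14 N.
ΣF_y = 0: H_y = (88×10 + 99.9) − T sin 29° = 979.9 − 480.52 = 499.38 N.

|H_y| ≈ 499 N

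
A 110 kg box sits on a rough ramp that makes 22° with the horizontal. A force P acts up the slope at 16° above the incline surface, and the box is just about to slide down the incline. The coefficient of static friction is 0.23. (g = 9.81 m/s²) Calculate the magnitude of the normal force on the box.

On the verge of sliding down the incline, friction equals μN and acts up the slope.
Perpendicular: N + P sin 16° = W cos 22° = 1001 N.
Along incline: P cos 16° + μN = W sin 22° with W sin 22° = 404.2 N.
Solving the pair for P and N: P = 193.9 N, N = 947.1 N (and f = μN = 217.8 N).

N ≈ 947 N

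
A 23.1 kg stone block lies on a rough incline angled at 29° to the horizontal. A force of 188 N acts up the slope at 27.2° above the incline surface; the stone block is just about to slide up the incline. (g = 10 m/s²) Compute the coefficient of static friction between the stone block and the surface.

μ ≈ 0.476

On the verge of sliding up the incline, friction is at its maximum μN and acts down the slope.
Perpendicular to incline: N = W cos 29° − P sin 27.2° = 202 − 85.93 = 116.1 N.
Along incline: P cos 27.2° − μN = W sin 29° → μ = −(W sin 29° − P cos 27.2°) / N = 0.4756.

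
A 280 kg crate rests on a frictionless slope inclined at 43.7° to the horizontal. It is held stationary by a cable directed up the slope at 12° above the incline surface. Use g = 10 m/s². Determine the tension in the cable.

Take axes along and perpendicular to the incline. Weight components: W sin 43.7° = 1934 N down-slope, W cos 43.7° = 2024 N into the surface.
Along incline: T cos 12° = W sin 43.7° → T = 1978 N.
Perpendicular: N = W cos 43.7° − T sin 12° = 1613 N.

T ≈ 1980 N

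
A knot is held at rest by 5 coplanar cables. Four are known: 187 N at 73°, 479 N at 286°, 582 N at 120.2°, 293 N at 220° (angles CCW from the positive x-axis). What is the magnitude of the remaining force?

Sum the known components: ΣF_x = -330.5 N, ΣF_y = 33.06 N.
For equilibrium the remaining force must supply (−ΣF_x, −ΣF_y) = (330.5, -33.06) N.
Magnitude = √((330.5)² + (-33.06)²) = 332.2 N; direction = atan2(-33.06, 330.5) = 354.3°.

F ≈ 332 N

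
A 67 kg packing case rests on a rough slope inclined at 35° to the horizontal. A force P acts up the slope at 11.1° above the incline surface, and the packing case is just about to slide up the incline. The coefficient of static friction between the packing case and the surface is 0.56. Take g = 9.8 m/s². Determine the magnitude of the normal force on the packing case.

N ≈ 418 N

On the verge of sliding up the incline, friction equals μN and acts down the slope.
Perpendicular: N + P sin 11.1° = W cos 35° = 537.9 N.
Along incline: P cos 11.1° = W sin 35° + μN  with W sin 35° = 376.6 N.
Solving the pair for P and N: P = 622.4 N, N = 418 N (and f = μN = 234.1 N).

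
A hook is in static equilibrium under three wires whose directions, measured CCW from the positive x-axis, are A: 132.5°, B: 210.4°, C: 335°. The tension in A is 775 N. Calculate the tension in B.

Resolve: ΣF_x = 775 cos 132.5° + T_B cos 210.4° + T_C cos 335° = 0.
        ΣF_y = 775 sin 132.5° + T_B sin 210.4° + T_C sin 335° = 0.
The known terms sum to (-523.6, 571.4) N, so -0.8625 T_B + 0.9063 T_C = 523.6 and -0.5060 T_B − 0.4226 T_C = -571.4.
Solving simultaneously: T_B = 360.3 N, T_C = 920.6 N.

T_B ≈ 360 N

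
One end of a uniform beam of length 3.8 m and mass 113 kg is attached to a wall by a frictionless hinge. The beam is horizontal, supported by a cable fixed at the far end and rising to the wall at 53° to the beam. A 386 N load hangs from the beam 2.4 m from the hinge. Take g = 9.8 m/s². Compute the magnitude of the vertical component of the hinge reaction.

|H_y| ≈ 696 N

Take torques about the hinge: T sin 53° · 3.8 = 113×9.8×1.9 + 386×2.4 = 3030.5 N·m.
So T = 3030.5 / (0.7986 × 3.8) = 998.57 N.
ΣF_y = 0: H_y = (113×9.8 + 386) − T sin 53° = 1493.4 − 797.49 = 695.91 N.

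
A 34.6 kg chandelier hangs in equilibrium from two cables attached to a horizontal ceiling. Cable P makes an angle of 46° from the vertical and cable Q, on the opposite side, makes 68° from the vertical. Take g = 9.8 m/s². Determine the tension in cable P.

T_P ≈ 344 N

Angles from the horizontal: cable P is 90° − 46° = 44°, cable Q is 90° − 68° = 22°.
Weight W = 34.6 × 9.8 = 339.1 N acts straight down.
Horizontal: T_P cos 44° = T_Q cos 22°  →  T_Q = 0.7758 T_P.
Vertical: T_P sin 44° + T_Q sin 22° = 339.1.
Substituting the horizontal relation into the vertical equation gives 0.9853 T_P = 339.1, so T_P = 344.1 N.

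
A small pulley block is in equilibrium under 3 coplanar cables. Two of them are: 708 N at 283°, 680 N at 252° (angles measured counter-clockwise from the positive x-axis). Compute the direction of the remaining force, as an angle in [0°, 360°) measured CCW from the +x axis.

θ ≈ 87.8°

Sum the known components: ΣF_x = -50.87 N, ΣF_y = -1337 N.
For equilibrium the remaining force must supply (−ΣF_x, −ΣF_y) = (50.87, 1337) N.
Magnitude = √((50.87)² + (1337)²) = 1338 N; direction = atan2(1337, 50.87) = 87.8°.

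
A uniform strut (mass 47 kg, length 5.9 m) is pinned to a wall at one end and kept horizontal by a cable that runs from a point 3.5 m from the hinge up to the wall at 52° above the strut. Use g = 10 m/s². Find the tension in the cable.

T ≈ 503 N

Take torques about the hinge: T sin 52° · 3.5 = 47×10×2.95 = 1386.5 N·m.
So T = 1386.5 / (0.7880 × 3.5) = 502.71 N.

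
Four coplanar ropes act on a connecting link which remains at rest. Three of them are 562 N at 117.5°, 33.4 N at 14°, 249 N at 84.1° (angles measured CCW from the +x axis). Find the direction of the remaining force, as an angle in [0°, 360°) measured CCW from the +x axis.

θ ≈ 285°

Sum the known components: ΣF_x = -201.5 N, ΣF_y = 754.3 N.
For equilibrium the remaining force must supply (−ΣF_x, −ΣF_y) = (201.5, -754.3) N.
Magnitude = √((201.5)² + (-754.3)²) = 780.7 N; direction = atan2(-754.3, 201.5) = 285.0°.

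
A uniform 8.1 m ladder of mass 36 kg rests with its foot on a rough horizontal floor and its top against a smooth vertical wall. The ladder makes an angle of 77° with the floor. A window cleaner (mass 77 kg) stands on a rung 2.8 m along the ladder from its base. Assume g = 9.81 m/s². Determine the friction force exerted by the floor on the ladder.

Torques about the foot: N_wall · 8.1 sin 77° = 36×9.81×4.05 cos 77° + 77×9.81×2.8 cos 77° → N_wall = 101.05 N.
ΣF_x = 0: f_floor = N_wall = 101.05 N.

f ≈ 101 N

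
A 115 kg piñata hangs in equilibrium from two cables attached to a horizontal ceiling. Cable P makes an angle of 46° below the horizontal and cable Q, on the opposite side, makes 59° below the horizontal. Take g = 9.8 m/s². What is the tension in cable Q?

Weight W = 115 × 9.8 = 1127 N acts straight down.
Horizontal: T_P cos 46° = T_Q cos 59°  →  T_P = 0.7414 T_Q.
Vertical: T_P sin 46° + T_Q sin 59° = 1127.
Substituting the horizontal relation into the vertical equation gives 1.391 T_Q = 1127, so T_Q = 810.5 N.

T_Q ≈ 810 N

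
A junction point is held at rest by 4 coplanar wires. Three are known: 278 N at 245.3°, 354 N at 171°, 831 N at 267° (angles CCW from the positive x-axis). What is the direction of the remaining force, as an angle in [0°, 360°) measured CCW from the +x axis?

θ ≈ 63.6°

Sum the known components: ΣF_x = -509.3 N, ΣF_y = -1027 N.
For equilibrium the remaining force must supply (−ΣF_x, −ΣF_y) = (509.3, 1027) N.
Magnitude = √((509.3)² + (1027)²) = 1146 N; direction = atan2(1027, 509.3) = 63.6°.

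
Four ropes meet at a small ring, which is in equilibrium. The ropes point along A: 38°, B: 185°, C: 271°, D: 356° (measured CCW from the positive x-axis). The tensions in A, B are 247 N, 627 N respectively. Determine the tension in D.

Resolve: ΣF_x = 247 cos 38° + 627 cos 185° + T_C cos 271° + T_D cos 356° = 0.
        ΣF_y = 247 sin 38° + 627 sin 185° + T_C sin 271° + T_D sin 356° = 0.
The known terms sum to (-430, 97.42) N, so 0.0175 T_C + 0.9976 T_D = 430 and -0.9998 T_C − 0.0698 T_D = -97.42.
Solving simultaneously: T_C = 67.45 N, T_D = 429.8 N.

T_D ≈ 430 N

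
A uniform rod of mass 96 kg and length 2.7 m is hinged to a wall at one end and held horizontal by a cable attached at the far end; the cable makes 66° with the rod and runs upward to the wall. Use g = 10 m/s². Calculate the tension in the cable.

Take torques about the hinge: T sin 66° · 2.7 = 96×10×1.35 = 1296 N·m.
So T = 1296 / (0.9135 × 2.7) = 525.43 N.

T ≈ 525 N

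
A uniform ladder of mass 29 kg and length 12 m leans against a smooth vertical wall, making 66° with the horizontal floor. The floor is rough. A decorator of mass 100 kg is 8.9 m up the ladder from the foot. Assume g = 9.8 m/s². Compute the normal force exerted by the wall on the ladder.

N_wall ≈ 387 N

Torques about the foot: N_wall · 12 sin 66° = 29×9.8×6 cos 66° + 100×9.8×8.9 cos 66° → N_wall = 386.87 N.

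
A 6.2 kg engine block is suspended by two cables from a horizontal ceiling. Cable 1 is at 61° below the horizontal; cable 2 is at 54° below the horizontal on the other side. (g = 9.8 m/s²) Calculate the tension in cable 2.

T_2 ≈ 32.5 N

Weight W = 6.2 × 9.8 = 60.76 N acts straight down.
Horizontal: T_1 cos 61° = T_2 cos 54°  →  T_1 = 1.212 T_2.
Vertical: T_1 sin 61° + T_2 sin 54° = 60.76.
Substituting the horizontal relation into the vertical equation gives 1.869 T_2 = 60.76, so T_2 = 32.5 N.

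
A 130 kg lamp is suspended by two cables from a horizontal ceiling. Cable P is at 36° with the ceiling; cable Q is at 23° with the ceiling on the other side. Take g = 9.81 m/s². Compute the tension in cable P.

T_P ≈ 1370 N

Weight W = 130 × 9.81 = 1275 N acts straight down.
Horizontal: T_P cos 36° = T_Q cos 23°  →  T_Q = 0.8789 T_P.
Vertical: T_P sin 36° + T_Q sin 23° = 1275.
Substituting the horizontal relation into the vertical equation gives 0.9312 T_P = 1275, so T_P = 1370 N.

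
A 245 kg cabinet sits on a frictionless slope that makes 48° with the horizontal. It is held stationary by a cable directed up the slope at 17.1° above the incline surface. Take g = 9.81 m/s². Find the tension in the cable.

Take axes along and perpendicular to the incline. Weight components: W sin 48° = 1786 N down-slope, W cos 48° = 1608 N into the surface.
Along incline: T cos 17.1° = W sin 48° → T = 1869 N.
Perpendicular: N = W cos 48° − T sin 17.1° = 1059 N.

T ≈ 1870 N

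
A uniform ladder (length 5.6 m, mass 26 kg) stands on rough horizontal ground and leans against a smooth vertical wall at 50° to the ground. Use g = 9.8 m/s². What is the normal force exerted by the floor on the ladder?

N_floor ≈ 255 N

ΣF_y = 0: N_floor = 26×9.8 = 254.8 N.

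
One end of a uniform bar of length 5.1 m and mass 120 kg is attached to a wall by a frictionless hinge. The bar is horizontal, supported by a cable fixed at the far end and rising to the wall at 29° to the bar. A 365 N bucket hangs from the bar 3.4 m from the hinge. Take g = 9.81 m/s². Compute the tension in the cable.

T ≈ 1720 N

Take torques about the hinge: T sin 29° · 5.1 = 120×9.81×2.55 + 365×3.4 = 4242.9 N·m.
So T = 4242.9 / (0.4848 × 5.1) = 1716 N.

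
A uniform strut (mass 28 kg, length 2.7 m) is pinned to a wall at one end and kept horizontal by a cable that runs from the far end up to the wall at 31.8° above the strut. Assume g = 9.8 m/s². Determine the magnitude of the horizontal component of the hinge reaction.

H_x ≈ 221 N

Take torques about the hinge: T sin 31.8° · 2.7 = 28×9.8×1.35 = 370.44 N·m.
So T = 370.44 / (0.5270 × 2.7) = 260.36 N.
ΣF_x = 0: H_x = T cos 31.8° = 221.28 N.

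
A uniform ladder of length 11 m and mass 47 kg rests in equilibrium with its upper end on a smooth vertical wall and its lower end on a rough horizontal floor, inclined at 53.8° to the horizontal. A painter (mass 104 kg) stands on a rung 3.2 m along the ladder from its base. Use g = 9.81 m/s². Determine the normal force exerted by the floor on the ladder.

ΣF_y = 0: N_floor = 47×9.81 + 104×9.81 = 1481.3 N.

N_floor ≈ 1480 N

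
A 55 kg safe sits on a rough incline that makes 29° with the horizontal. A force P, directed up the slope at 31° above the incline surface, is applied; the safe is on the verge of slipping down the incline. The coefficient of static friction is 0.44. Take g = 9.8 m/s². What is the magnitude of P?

On the verge of sliding down the incline, friction equals μN and acts up the slope.
Perpendicular: N + P sin 31° = W cos 29° = 471.4 N.
Along incline: P cos 31° + μN = W sin 29° with W sin 29° = 261.3 N.
Solving the pair for P and N: P = 85.46 N, N = 427.4 N (and f = μN = 188.1 N).

P ≈ 85.5 N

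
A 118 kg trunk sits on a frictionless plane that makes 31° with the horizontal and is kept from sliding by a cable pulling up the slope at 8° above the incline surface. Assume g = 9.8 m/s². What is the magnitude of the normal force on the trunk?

N ≈ 908 N

Take axes along and perpendicular to the incline. Weight components: W sin 31° = 595.6 N down-slope, W cos 31° = 991.2 N into the surface.
Along incline: T cos 8° = W sin 31° → T = 601.4 N.
Perpendicular: N = W cos 31° − T sin 8° = 907.5 N.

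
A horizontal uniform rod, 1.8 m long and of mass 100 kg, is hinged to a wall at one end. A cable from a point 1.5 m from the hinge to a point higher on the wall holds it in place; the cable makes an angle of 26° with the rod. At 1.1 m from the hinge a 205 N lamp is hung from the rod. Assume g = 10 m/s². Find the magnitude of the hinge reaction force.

|H| ≈ 1600 N

Take torques about the hinge: T sin 26° · 1.5 = 100×10×0.9 + 205×1.1 = 1125.5 N·m.
So T = 1125.5 / (0.4384 × 1.5) = 1711.6 N.
ΣF_x = 0: H_x = T cos 26° = 1538.4 N.
ΣF_y = 0: H_y = (100×10 + 205) − T sin 26° = 1205 − 750.33 = 454.67 N.
|H| = √(H_x² + H_y²) = √((1538.4)² + (454.67)²) = 1604.2 N.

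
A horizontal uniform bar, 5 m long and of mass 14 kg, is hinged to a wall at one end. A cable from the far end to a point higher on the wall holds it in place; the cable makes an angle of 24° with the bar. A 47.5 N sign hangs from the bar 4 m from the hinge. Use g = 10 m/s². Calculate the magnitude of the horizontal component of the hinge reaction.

Take torques about the hinge: T sin 24° · 5 = 14×10×2.5 + 47.5×4 = 540 N·m.
So T = 540 / (0.4067 × 5) = 265.53 N.
ΣF_x = 0: H_x = T cos 24° = 242.57 N.

H_x ≈ 243 N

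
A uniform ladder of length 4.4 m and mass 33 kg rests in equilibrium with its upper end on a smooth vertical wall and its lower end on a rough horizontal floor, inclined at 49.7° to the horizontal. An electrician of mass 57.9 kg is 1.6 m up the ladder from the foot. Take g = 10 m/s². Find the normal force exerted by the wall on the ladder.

Torques about the foot: N_wall · 4.4 sin 49.7° = 33×10×2.2 cos 49.7° + 57.9×10×1.6 cos 49.7° → N_wall = 318.49 N.

N_wall ≈ 318 N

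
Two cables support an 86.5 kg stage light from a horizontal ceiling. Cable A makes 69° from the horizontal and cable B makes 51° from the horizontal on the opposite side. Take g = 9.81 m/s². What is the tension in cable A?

Weight W = 86.5 × 9.81 = 848.6 N acts straight down.
Horizontal: T_A cos 69° = T_B cos 51°  →  T_B = 0.5695 T_A.
Vertical: T_A sin 69° + T_B sin 51° = 848.6.
Substituting the horizontal relation into the vertical equation gives 1.376 T_A = 848.6, so T_A = 616.6 N.

T_A ≈ 617 N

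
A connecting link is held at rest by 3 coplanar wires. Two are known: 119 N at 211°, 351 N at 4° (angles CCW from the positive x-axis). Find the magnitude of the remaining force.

F ≈ 251 N

Sum the known components: ΣF_x = 248.1 N, ΣF_y = -36.81 N.
For equilibrium the remaining force must supply (−ΣF_x, −ΣF_y) = (-248.1, 36.81) N.
Magnitude = √((-248.1)² + (36.81)²) = 250.9 N; direction = atan2(36.81, -248.1) = 171.6°.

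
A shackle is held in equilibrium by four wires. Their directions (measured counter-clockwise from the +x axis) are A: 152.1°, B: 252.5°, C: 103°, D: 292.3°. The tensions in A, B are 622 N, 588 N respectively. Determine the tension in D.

T_D ≈ 4760 N

Resolve: ΣF_x = 622 cos 152.1° + 588 cos 252.5° + T_C cos 103° + T_D cos 292.3° = 0.
        ΣF_y = 622 sin 152.1° + 588 sin 252.5° + T_C sin 103° + T_D sin 292.3° = 0.
The known terms sum to (-726.5, -269.7) N, so -0.2250 T_C + 0.3795 T_D = 726.5 and 0.9744 T_C − 0.9252 T_D = 269.7.
Solving simultaneously: T_C = 4793 N, T_D = 4756 N.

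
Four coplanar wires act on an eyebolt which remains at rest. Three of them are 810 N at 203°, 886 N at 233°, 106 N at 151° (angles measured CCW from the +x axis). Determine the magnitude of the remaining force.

Sum the known components: ΣF_x = -1372 N, ΣF_y = -972.7 N.
For equilibrium the remaining force must supply (−ΣF_x, −ΣF_y) = (1372, 972.7) N.
Magnitude = √((1372)² + (972.7)²) = 1681 N; direction = atan2(972.7, 1372) = 35.3°.

F ≈ 1680 N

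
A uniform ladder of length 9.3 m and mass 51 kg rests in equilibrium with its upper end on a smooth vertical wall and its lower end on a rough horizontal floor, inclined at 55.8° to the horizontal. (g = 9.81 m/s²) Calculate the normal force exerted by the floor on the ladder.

ΣF_y = 0: N_floor = 51×9.81 = 500.31 N.

N_floor ≈ 500 N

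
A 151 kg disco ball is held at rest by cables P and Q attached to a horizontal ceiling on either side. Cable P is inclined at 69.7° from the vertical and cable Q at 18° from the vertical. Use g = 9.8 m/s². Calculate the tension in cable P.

Angles from the horizontal: cable P is 90° − 69.7° = 20.3°, cable Q is 90° − 18° = 72°.
Weight W = 151 × 9.8 = 1480 N acts straight down.
Horizontal: T_P cos 20.3° = T_Q cos 72°  →  T_Q = 3.035 T_P.
Vertical: T_P sin 20.3° + T_Q sin 72° = 1480.
Substituting the horizontal relation into the vertical equation gives 3.233 T_P = 1480, so T_P = 457.7 N.

T_P ≈ 458 N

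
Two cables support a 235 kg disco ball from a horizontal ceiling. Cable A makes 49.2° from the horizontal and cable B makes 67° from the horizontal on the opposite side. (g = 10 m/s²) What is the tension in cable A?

T_A ≈ 1020 N

Weight W = 235 × 10 = 2350 N acts straight down.
Horizontal: T_A cos 49.2° = T_B cos 67°  →  T_B = 1.672 T_A.
Vertical: T_A sin 49.2° + T_B sin 67° = 2350.
Substituting the horizontal relation into the vertical equation gives 2.296 T_A = 2350, so T_A = 1023 N.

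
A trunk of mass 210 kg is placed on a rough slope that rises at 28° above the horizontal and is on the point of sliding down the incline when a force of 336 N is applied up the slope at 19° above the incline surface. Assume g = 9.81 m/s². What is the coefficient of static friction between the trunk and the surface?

μ ≈ 0.380

On the verge of sliding down the incline, friction is at its maximum μN and acts up the slope.
Perpendicular to incline: N = W cos 28° − P sin 19° = 1819 − 109.4 = 1710 N.
Along incline: P cos 19° + μN = W sin 28° → μ = (W sin 28° − P cos 19°) / N = 0.3799.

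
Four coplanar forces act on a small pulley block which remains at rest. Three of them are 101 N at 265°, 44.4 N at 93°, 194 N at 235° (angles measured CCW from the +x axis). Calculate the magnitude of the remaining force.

Sum the known components: ΣF_x = -122.4 N, ΣF_y = -215.2 N.
For equilibrium the remaining force must supply (−ΣF_x, −ΣF_y) = (122.4, 215.2) N.
Magnitude = √((122.4)² + (215.2)²) = 247.6 N; direction = atan2(215.2, 122.4) = 60.4°.

F ≈ 248 N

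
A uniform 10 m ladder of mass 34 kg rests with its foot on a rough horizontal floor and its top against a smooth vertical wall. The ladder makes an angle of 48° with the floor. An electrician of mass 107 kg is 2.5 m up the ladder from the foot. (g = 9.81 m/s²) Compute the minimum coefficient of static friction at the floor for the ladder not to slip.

μ_min ≈ 0.279

ΣF_y = 0: N_floor = 34×9.81 + 107×9.81 = 1383.2 N.
Torques about the foot: N_wall · 10 sin 48° = 34×9.81×5 cos 48° + 107×9.81×2.5 cos 48° → N_wall = 386.44 N.
ΣF_x = 0: f_floor = N_wall = 386.44 N.
μ_min = f_floor / N_floor = 386.44 / 1383.2 = 0.2794.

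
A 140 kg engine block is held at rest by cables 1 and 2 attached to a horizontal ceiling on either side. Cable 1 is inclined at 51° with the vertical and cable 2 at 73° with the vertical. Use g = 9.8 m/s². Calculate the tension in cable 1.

Angles from the horizontal: cable 1 is 90° − 51° = 39°, cable 2 is 90° − 73° = 17°.
Weight W = 140 × 9.8 = 1372 N acts straight down.
Horizontal: T_1 cos 39° = T_2 cos 17°  →  T_2 = 0.8127 T_1.
Vertical: T_1 sin 39° + T_2 sin 17° = 1372.
Substituting the horizontal relation into the vertical equation gives 0.8669 T_1 = 1372, so T_1 = 1583 N.

T_1 ≈ 1580 N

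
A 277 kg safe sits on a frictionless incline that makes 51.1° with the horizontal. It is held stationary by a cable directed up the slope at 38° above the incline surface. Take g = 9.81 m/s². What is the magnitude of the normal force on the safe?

N ≈ 54.2 N

Take axes along and perpendicular to the incline. Weight components: W sin 51.1° = 2115 N down-slope, W cos 51.1° = 1706 N into the surface.
Along incline: T cos 38° = W sin 51.1° → T = 2684 N.
Perpendicular: N = W cos 51.1° − T sin 38° = 54.16 N.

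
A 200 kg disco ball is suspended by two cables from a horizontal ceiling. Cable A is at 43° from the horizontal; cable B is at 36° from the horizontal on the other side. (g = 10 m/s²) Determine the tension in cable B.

T_B ≈ 1490 N

Weight W = 200 × 10 = 2000 N acts straight down.
Horizontal: T_A cos 43° = T_B cos 36°  →  T_A = 1.106 T_B.
Vertical: T_A sin 43° + T_B sin 36° = 2000.
Substituting the horizontal relation into the vertical equation gives 1.342 T_B = 2000, so T_B = 1490 N.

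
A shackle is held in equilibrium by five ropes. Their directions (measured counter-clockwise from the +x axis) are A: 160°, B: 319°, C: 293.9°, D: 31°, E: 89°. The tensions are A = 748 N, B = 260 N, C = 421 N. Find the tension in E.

Resolve: ΣF_x = 748 cos 160° + 260 cos 319° + 421 cos 293.9° + T_D cos 31° + T_E cos 89° = 0.
        ΣF_y = 748 sin 160° + 260 sin 319° + 421 sin 293.9° + T_D sin 31° + T_E sin 89° = 0.
The known terms sum to (-336.1, -299.6) N, so 0.8572 T_D + 0.0175 T_E = 336.1 and 0.5150 T_D + 0.9998 T_E = 299.6.
Solving simultaneously: T_D = 390.1 N, T_E = 98.75 N.

T_E ≈ 98.7 N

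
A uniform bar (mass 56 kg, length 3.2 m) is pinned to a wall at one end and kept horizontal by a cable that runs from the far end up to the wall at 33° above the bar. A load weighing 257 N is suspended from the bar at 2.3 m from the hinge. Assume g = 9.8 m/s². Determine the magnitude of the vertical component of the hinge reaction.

Take torques about the hinge: T sin 33° · 3.2 = 56×9.8×1.6 + 257×2.3 = 1469.2 N·m.
So T = 1469.2 / (0.5446 × 3.2) = 842.98 N.
ΣF_y = 0: H_y = (56×9.8 + 257) − T sin 33° = 805.8 − 459.12 = 346.68 N.

|H_y| ≈ 347 N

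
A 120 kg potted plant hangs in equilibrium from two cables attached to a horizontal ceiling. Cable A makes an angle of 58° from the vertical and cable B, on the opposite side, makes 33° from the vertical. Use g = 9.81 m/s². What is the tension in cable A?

Angles from the horizontal: cable A is 90° − 58° = 32°, cable B is 90° − 33° = 57°.
Weight W = 120 × 9.81 = 1177 N acts straight down.
Horizontal: T_A cos 32° = T_B cos 57°  →  T_B = 1.557 T_A.
Vertical: T_A sin 32° + T_B sin 57° = 1177.
Substituting the horizontal relation into the vertical equation gives 1.836 T_A = 1177, so T_A = 641.2 N.

T_A ≈ 641 N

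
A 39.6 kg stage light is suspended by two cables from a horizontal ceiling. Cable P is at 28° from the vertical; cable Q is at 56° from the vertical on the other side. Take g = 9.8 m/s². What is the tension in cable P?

T_P ≈ 324 N

Angles from the horizontal: cable P is 90° − 28° = 62°, cable Q is 90° − 56° = 34°.
Weight W = 39.6 × 9.8 = 388.1 N acts straight down.
Horizontal: T_P cos 62° = T_Q cos 34°  →  T_Q = 0.5663 T_P.
Vertical: T_P sin 62° + T_Q sin 34° = 388.1.
Substituting the horizontal relation into the vertical equation gives 1.2 T_P = 388.1, so T_P = 323.5 N.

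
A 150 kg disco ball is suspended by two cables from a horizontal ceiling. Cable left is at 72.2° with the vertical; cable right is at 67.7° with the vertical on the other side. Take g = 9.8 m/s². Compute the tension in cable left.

Angles from the horizontal: cable left is 90° − 72.2° = 17.8°, cable right is 90° − 67.7° = 22.3°.
Weight W = 150 × 9.8 = 1470 N acts straight down.
Horizontal: T_left cos 17.8° = T_right cos 22.3°  →  T_right = 1.029 T_left.
Vertical: T_left sin 17.8° + T_right sin 22.3° = 1470.
Substituting the horizontal relation into the vertical equation gives 0.6962 T_left = 1470, so T_left = 2111 N.

T_left ≈ 2110 N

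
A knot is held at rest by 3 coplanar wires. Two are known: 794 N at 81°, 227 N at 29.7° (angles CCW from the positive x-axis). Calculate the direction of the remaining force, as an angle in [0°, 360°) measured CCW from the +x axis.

θ ≈ 250°

Sum the known components: ΣF_x = 321.4 N, ΣF_y = 896.7 N.
For equilibrium the remaining force must supply (−ΣF_x, −ΣF_y) = (-321.4, -896.7) N.
Magnitude = √((-321.4)² + (-896.7)²) = 952.5 N; direction = atan2(-896.7, -321.4) = 250.3°.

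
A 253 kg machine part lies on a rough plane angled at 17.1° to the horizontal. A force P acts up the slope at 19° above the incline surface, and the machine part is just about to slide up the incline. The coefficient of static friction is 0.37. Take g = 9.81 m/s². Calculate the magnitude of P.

P ≈ 1510 N

On the verge of sliding up the incline, friction equals μN and acts down the slope.
Perpendicular: N + P sin 19° = W cos 17.1° = 2372 N.
Along incline: P cos 19° = W sin 17.1° + μN  with W sin 17.1° = 729.8 N.
Solving the pair for P and N: P = 1508 N, N = 1881 N (and f = μN = 696.1 N).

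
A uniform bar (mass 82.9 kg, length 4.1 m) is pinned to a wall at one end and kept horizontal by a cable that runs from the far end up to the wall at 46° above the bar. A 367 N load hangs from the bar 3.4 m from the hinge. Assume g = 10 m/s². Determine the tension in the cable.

Take torques about the hinge: T sin 46° · 4.1 = 82.9×10×2.05 + 367×3.4 = 2947.2 N·m.
So T = 2947.2 / (0.7193 × 4.1) = 999.31 N.

T ≈ 999 N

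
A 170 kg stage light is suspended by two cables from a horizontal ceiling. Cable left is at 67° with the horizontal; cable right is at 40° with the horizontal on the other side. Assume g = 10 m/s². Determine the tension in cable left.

Weight W = 170 × 10 = 1700 N acts straight down.
Horizontal: T_left cos 67° = T_right cos 40°  →  T_right = 0.5101 T_left.
Vertical: T_left sin 67° + T_right sin 40° = 1700.
Substituting the horizontal relation into the vertical equation gives 1.248 T_left = 1700, so T_left = 1362 N.

T_left ≈ 1360 N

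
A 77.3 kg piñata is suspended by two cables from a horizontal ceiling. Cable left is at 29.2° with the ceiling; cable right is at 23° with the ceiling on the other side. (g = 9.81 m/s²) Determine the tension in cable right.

T_right ≈ 838 N

Weight W = 77.3 × 9.81 = 758.3 N acts straight down.
Horizontal: T_left cos 29.2° = T_right cos 23°  →  T_left = 1.055 T_right.
Vertical: T_left sin 29.2° + T_right sin 23° = 758.3.
Substituting the horizontal relation into the vertical equation gives 0.9052 T_right = 758.3, so T_right = 837.7 N.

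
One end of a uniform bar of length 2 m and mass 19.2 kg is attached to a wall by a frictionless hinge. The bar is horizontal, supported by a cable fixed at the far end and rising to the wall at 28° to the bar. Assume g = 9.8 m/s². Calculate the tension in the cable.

Take torques about the hinge: T sin 28° · 2 = 19.2×9.8×1 = 188.16 N·m.
So T = 188.16 / (0.4695 × 2) = 200.4 N.

T ≈ 200 N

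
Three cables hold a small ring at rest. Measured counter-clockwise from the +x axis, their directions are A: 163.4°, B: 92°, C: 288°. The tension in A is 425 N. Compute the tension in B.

Resolve: ΣF_x = 425 cos 163.4° + T_B cos 92° + T_C cos 288° = 0.
        ΣF_y = 425 sin 163.4° + T_B sin 92° + T_C sin 288° = 0.
The known terms sum to (-407.3, 121.4) N, so -0.0349 T_B + 0.3090 T_C = 407.3 and 0.9994 T_B − 0.9511 T_C = -121.4.
Solving simultaneously: T_B = 1269 N, T_C = 1461 N.

T_B ≈ 1270 N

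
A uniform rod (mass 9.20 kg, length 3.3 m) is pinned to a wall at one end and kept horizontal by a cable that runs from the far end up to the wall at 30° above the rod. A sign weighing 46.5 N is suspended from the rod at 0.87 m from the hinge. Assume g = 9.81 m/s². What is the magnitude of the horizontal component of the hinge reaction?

H_x ≈ 99.4 N

Take torques about the hinge: T sin 30° · 3.3 = 9.20×9.81×1.65 + 46.5×0.87 = 189.37 N·m.
So T = 189.37 / (0.5000 × 3.3) = 114.77 N.
ΣF_x = 0: H_x = T cos 30° = 99.394 N.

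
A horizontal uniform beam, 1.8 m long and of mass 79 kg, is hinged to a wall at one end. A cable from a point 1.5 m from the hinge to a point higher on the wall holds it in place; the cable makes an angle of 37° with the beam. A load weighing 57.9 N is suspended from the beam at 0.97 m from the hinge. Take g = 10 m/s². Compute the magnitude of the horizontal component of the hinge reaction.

H_x ≈ 679 N

Take torques about the hinge: T sin 37° · 1.5 = 79×10×0.9 + 57.9×0.97 = 767.16 N·m.
So T = 767.16 / (0.6018 × 1.5) = 849.83 N.
ΣF_x = 0: H_x = T cos 37° = 678.71 N.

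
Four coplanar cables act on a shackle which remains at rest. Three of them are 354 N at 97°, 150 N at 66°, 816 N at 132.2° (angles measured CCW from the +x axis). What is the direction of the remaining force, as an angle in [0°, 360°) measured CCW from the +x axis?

Sum the known components: ΣF_x = -530.3 N, ΣF_y = 1093 N.
For equilibrium the remaining force must supply (−ΣF_x, −ΣF_y) = (530.3, -1093) N.
Magnitude = √((530.3)² + (-1093)²) = 1215 N; direction = atan2(-1093, 530.3) = 295.9°.

θ ≈ 296°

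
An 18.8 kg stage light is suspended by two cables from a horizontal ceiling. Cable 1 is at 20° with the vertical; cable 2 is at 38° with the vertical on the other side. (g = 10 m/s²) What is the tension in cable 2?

Angles from the horizontal: cable 1 is 90° − 20° = 70°, cable 2 is 90° − 38° = 52°.
Weight W = 18.8 × 10 = 188 N acts straight down.
Horizontal: T_1 cos 70° = T_2 cos 52°  →  T_1 = 1.8 T_2.
Vertical: T_1 sin 70° + T_2 sin 52° = 188.
Substituting the horizontal relation into the vertical equation gives 2.48 T_2 = 188, so T_2 = 75.82 N.

T_2 ≈ 75.8 N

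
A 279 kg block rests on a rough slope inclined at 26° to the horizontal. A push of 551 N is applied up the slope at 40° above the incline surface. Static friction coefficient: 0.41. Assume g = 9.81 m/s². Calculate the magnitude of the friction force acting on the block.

f ≈ 778 N

Axes along / perpendicular to the incline. W sin 26° = 1200 N down-slope; W cos 26° = 2460 N into the surface.
Perpendicular: N = W cos 26° − P sin 40° = 2460 − 354.2 = 2106 N.
Along incline: P cos 40° + f = W sin 26° (friction acts up-slope) → f = 1200 − 422.1 = 777.7 N.
|f| = 777.7 N ≤ μN = 863.4 N, so the block is indeed static.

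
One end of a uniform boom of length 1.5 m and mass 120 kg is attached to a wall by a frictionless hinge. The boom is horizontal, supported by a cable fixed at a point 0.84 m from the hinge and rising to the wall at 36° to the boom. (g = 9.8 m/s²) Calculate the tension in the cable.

T ≈ 1790 N

Take torques about the hinge: T sin 36° · 0.84 = 120×9.8×0.75 = 882 N·m.
So T = 882 / (0.5878 × 0.84) = 1786.4 N.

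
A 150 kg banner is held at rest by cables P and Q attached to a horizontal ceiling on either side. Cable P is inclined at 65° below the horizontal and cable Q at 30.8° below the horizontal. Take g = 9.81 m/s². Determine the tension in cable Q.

T_Q ≈ 625 N

Weight W = 150 × 9.81 = 1472 N acts straight down.
Horizontal: T_P cos 65° = T_Q cos 30.8°  →  T_P = 2.032 T_Q.
Vertical: T_P sin 65° + T_Q sin 30.8° = 1472.
Substituting the horizontal relation into the vertical equation gives 2.354 T_Q = 1472, so T_Q = 625.1 N.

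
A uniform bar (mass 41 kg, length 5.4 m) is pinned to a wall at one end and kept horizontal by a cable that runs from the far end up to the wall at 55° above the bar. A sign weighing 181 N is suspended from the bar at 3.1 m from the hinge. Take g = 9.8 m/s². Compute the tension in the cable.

T ≈ 372 N

Take torques about the hinge: T sin 55° · 5.4 = 41×9.8×2.7 + 181×3.1 = 1646 N·m.
So T = 1646 / (0.8192 × 5.4) = 372.1 N.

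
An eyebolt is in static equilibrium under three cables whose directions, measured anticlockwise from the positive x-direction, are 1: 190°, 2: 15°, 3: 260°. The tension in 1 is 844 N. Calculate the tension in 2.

Resolve: ΣF_x = 844 cos 190° + T_2 cos 15° + T_3 cos 260° = 0.
        ΣF_y = 844 sin 190° + T_2 sin 15° + T_3 sin 260° = 0.
The known terms sum to (-831.2, -146.6) N, so 0.9659 T_2 − 0.1736 T_3 = 831.2 and 0.2588 T_2 − 0.9848 T_3 = 146.6.
Solving simultaneously: T_2 = 875.1 N, T_3 = 81.16 N.

T_2 ≈ 875 N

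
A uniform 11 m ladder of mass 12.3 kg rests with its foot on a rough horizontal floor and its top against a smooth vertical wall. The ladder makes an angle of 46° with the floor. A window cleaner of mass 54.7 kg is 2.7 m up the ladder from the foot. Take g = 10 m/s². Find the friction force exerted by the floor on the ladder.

f ≈ 189 N

Torques about the foot: N_wall · 11 sin 46° = 12.3×10×5.5 cos 46° + 54.7×10×2.7 cos 46° → N_wall = 189.05 N.
ΣF_x = 0: f_floor = N_wall = 189.05 N.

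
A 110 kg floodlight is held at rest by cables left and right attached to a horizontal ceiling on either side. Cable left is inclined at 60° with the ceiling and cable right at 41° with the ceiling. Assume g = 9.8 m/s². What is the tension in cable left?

T_left ≈ 829 N

Weight W = 110 × 9.8 = 1078 N acts straight down.
Horizontal: T_left cos 60° = T_right cos 41°  →  T_right = 0.6625 T_left.
Vertical: T_left sin 60° + T_right sin 41° = 1078.
Substituting the horizontal relation into the vertical equation gives 1.301 T_left = 1078, so T_left = 828.8 N.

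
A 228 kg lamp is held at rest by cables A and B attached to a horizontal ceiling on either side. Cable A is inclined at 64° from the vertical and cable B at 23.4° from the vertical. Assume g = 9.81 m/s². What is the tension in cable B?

Angles from the horizontal: cable A is 90° − 64° = 26°, cable B is 90° − 23.4° = 66.6°.
Weight W = 228 × 9.81 = 2237 N acts straight down.
Horizontal: T_A cos 26° = T_B cos 66.6°  →  T_A = 0.4419 T_B.
Vertical: T_A sin 26° + T_B sin 66.6° = 2237.
Substituting the horizontal relation into the vertical equation gives 1.111 T_B = 2237, so T_B = 2012 N.

T_B ≈ 2010 N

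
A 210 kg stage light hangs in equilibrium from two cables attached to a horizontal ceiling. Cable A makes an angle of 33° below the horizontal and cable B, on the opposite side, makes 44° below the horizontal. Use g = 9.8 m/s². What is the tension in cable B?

T_B ≈ 1770 N

Weight W = 210 × 9.8 = 2058 N acts straight down.
Horizontal: T_A cos 33° = T_B cos 44°  →  T_A = 0.8577 T_B.
Vertical: T_A sin 33° + T_B sin 44° = 2058.
Substituting the horizontal relation into the vertical equation gives 1.162 T_B = 2058, so T_B = 1771 N.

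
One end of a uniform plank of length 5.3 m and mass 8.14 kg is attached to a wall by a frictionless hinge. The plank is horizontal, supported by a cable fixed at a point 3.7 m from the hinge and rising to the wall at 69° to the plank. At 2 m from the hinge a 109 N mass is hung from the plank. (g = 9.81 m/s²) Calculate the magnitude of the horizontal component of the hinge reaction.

Take torques about the hinge: T sin 69° · 3.7 = 8.14×9.81×2.65 + 109×2 = 429.61 N·m.
So T = 429.61 / (0.9336 × 3.7) = 124.37 N.
ΣF_x = 0: H_x = T cos 69° = 44.571 N.

H_x ≈ 44.6 N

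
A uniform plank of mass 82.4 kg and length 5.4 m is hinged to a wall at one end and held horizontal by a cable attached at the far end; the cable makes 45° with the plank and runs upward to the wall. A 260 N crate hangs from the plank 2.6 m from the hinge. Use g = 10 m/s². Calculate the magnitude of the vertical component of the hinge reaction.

Take torques about the hinge: T sin 45° · 5.4 = 82.4×10×2.7 + 260×2.6 = 2900.8 N·m.
So T = 2900.8 / (0.7071 × 5.4) = 759.69 N.
ΣF_y = 0: H_y = (82.4×10 + 260) − T sin 45° = 1084 − 537.19 = 546.81 N.

|H_y| ≈ 547 N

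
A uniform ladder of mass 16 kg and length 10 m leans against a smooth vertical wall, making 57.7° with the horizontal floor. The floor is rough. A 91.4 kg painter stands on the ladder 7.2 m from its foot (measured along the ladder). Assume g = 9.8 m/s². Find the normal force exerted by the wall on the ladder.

N_wall ≈ 457 N

Torques about the foot: N_wall · 10 sin 57.7° = 16×9.8×5 cos 57.7° + 91.4×9.8×7.2 cos 57.7° → N_wall = 457.26 N.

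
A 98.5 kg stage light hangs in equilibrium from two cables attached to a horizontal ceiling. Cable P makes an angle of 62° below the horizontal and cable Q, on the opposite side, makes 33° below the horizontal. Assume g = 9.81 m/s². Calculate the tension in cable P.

Weight W = 98.5 × 9.81 = 966.3 N acts straight down.
Horizontal: T_P cos 62° = T_Q cos 33°  →  T_Q = 0.5598 T_P.
Vertical: T_P sin 62° + T_Q sin 33° = 966.3.
Substituting the horizontal relation into the vertical equation gives 1.188 T_P = 966.3, so T_P = 813.5 N.

T_P ≈ 813 N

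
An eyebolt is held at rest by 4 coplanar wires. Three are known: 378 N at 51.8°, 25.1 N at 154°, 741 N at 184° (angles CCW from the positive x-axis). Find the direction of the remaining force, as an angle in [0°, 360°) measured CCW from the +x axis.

Sum the known components: ΣF_x = -528 N, ΣF_y = 256.4 N.
For equilibrium the remaining force must supply (−ΣF_x, −ΣF_y) = (528, -256.4) N.
Magnitude = √((528)² + (-256.4)²) = 586.9 N; direction = atan2(-256.4, 528) = 334.1°.

θ ≈ 334°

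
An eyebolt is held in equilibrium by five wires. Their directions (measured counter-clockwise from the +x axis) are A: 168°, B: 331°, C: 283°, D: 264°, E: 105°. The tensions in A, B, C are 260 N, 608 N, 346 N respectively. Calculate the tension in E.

Resolve: ΣF_x = 260 cos 168° + 608 cos 331° + 346 cos 283° + T_D cos 264° + T_E cos 105° = 0.
        ΣF_y = 260 sin 168° + 608 sin 331° + 346 sin 283° + T_D sin 264° + T_E sin 105° = 0.
The known terms sum to (355.3, -577.8) N, so -0.1045 T_D − 0.2588 T_E = -355.3 and -0.9945 T_D + 0.9659 T_E = 577.8.
Solving simultaneously: T_D = 540.3 N, T_E = 1155 N.

T_E ≈ 1150 N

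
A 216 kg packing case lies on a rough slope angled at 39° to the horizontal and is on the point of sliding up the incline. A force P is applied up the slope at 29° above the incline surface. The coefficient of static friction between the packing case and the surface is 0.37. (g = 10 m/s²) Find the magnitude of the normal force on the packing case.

N ≈ 768 N

On the verge of sliding up the incline, friction equals μN and acts down the slope.
Perpendicular: N + P sin 29° = W cos 39° = 1679 N.
Along incline: P cos 29° = W sin 39° + μN  with W sin 39° = 1359 N.
Solving the pair for P and N: P = 1879 N, N = 767.7 N (and f = μN = 284 N).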